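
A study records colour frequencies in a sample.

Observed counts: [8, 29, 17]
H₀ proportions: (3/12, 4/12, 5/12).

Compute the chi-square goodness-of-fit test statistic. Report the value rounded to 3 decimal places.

test statistic = 10.307

n = 54; E_i = n·p_i = [13.50, 18.00, 22.50]
χ² = (8−13.50)²/13.50 + (29−18.00)²/18.00 + (17−22.50)²/22.50 = 10.3074
df = 2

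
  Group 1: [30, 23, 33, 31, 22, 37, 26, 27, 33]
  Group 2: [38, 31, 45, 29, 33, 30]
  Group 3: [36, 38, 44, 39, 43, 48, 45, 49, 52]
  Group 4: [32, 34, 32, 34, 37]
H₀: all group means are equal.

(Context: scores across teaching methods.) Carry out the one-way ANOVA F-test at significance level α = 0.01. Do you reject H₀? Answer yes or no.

Group means [29.11, 34.33, 43.78, 33.80], grand mean 35.552
SSB = Σnᵢ(x̄ᵢ−x̄)² = 1006.595; SSW = ΣΣ(x−x̄ᵢ)² = 634.578
MSB = 1006.595/3 = 335.5315; MSW = 634.578/25 = 25.3831
F = MSB/MSW = 13.2187
df = (3, 25)
p-value (upper-tail) = 0.00002
At α=0.01: p < α → reject H₀

reject H₀: yes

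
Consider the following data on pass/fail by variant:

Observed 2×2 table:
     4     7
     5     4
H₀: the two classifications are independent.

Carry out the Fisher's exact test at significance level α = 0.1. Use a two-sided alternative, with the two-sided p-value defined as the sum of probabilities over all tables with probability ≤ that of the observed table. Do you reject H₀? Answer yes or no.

Margins: r₁=11, r₂=9, c₁=9, c₂=11, n=20
p_obs = C(11,4)·C(9,5)/C(20,9); sum pmf over tables with pmf ≤ p_obs
p-value (two-sided) = 0.65342
At α=0.1: p ≥ α → fail to reject H₀

reject H₀: no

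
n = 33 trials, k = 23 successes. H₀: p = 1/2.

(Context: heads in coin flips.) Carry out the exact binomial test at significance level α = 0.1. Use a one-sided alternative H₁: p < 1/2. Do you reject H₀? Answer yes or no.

Exact binomial: n=33, k=23, p₀=1/2=0.5000
P(X≤23) from Σ C(n,i)·p₀^i·(1−p₀)^(n−i)
p-value (one-sided, H₁ less) = 0.99323
At α=0.1: p ≥ α → fail to reject H₀

reject H₀: no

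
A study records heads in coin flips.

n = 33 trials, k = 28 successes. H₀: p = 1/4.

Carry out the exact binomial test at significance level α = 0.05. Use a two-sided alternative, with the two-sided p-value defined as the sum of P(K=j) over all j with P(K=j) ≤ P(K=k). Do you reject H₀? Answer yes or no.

reject H₀: yes

Exact binomial: n=33, k=28, p₀=1/4=0.2500
P(X=j) = C(n,j)·p₀^j·(1−p₀)^(n−j); p = Σ P(X=j) over j with P(X=j) ≤ P(X=28)
p-value (two-sided) = 0.00000
At α=0.05: p < α → reject H₀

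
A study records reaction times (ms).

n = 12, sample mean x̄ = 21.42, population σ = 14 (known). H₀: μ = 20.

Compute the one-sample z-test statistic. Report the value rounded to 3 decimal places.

test statistic = 0.351

SE = σ/√n = 14/√12 = 4.0415
z = (x̄−μ₀)/SE = (21.42−20)/4.0415 = 0.3514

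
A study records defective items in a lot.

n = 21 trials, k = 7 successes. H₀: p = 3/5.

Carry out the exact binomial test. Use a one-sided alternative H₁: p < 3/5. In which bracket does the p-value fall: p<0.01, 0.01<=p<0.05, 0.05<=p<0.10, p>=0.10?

p-value bracket: 0.01<=p<0.05

Exact binomial: n=21, k=7, p₀=3/5=0.6000
P(X≤7) from Σ C(n,i)·p₀^i·(1−p₀)^(n−i)
p-value (one-sided, H₁ less) = 0.01229
→ bracket: 0.01<=p<0.05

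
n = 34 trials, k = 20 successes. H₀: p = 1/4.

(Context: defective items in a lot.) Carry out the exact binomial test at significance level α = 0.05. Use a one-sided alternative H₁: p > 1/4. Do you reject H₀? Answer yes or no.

Exact binomial: n=34, k=20, p₀=1/4=0.2500
P(X≥20) from Σ C(n,i)·p₀^i·(1−p₀)^(n−i)
p-value (one-sided, H₁ greater) = 0.00003
At α=0.05: p < α → reject H₀

reject H₀: yes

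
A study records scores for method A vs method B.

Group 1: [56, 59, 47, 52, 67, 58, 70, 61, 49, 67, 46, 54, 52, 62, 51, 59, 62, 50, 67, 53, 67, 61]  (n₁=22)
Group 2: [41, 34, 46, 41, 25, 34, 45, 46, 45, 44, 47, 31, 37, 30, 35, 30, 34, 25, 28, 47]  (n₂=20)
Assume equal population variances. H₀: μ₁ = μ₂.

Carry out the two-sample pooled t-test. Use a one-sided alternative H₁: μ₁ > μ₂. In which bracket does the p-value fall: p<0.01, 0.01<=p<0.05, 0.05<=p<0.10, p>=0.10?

p-value bracket: p<0.01

x̄₁=57.727, s₁=7.219, n₁=22
x̄₂=37.250, s₂=7.622, n₂=20
s_p² = [21·7.219² + 19·7.622²]/40 = 54.9528
SE = √(s_p²·(1/22+1/20)) = 2.2903
t = (57.727−37.250)/2.2903 = 8.9408
df = 40
p-value (one-sided, H₁ greater) = 0.00000
→ bracket: p<0.01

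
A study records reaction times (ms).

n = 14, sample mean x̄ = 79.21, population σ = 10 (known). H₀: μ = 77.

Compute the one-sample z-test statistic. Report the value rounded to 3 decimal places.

SE = σ/√n = 10/√14 = 2.6726
z = (x̄−μ₀)/SE = (79.21−77)/2.6726 = 0.8269

test statistic = 0.827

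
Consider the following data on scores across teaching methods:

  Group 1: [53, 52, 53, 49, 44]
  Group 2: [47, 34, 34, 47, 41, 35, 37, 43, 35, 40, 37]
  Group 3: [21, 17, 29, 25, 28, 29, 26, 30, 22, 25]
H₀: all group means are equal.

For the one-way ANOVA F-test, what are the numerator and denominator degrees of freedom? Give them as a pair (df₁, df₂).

degrees of freedom = [2, 23]

k = 3 groups, N = 26 total
df = (k−1, N−k) = (3−1, 26−3) = (2, 23)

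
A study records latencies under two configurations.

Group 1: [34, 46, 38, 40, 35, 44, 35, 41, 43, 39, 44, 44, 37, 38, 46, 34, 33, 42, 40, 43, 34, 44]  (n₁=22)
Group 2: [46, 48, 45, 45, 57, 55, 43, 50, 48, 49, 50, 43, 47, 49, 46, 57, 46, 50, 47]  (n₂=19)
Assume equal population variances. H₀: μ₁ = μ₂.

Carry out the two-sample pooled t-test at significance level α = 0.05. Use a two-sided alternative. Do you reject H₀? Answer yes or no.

reject H₀: yes

x̄₁=39.727, s₁=4.267, n₁=22
x̄₂=48.474, s₂=4.101, n₂=19
s_p² = [21·4.267² + 18·4.101²]/39 = 17.5667
SE = √(s_p²·(1/22+1/19)) = 1.3126
t = (39.727−48.474)/1.3126 = -6.6632
df = 39
p-value (two-sided) = 0.00000
At α=0.05: p < α → reject H₀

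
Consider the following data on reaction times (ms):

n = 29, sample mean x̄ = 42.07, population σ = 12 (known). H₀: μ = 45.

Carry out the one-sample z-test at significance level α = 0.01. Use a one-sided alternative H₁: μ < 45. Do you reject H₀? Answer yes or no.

reject H₀: no

SE = σ/√n = 12/√29 = 2.2283
z = (x̄−μ₀)/SE = (42.07−45)/2.2283 = -1.3149
p-value (one-sided, H₁ less) = 0.09428
At α=0.01: p ≥ α → fail to reject H₀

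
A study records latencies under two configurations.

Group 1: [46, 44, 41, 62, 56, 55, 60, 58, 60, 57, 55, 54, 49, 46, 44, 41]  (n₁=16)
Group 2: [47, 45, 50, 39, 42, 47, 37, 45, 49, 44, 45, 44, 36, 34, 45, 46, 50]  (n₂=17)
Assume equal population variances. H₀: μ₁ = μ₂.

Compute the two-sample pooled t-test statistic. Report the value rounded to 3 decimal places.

x̄₁=51.750, s₁=7.197, n₁=16
x̄₂=43.824, s₂=4.773, n₂=17
s_p² = [15·7.197² + 16·4.773²]/31 = 36.8216
SE = √(s_p²·(1/16+1/17)) = 2.1136
t = (51.750−43.824)/2.1136 = 3.7502
df = 31

test statistic = 3.750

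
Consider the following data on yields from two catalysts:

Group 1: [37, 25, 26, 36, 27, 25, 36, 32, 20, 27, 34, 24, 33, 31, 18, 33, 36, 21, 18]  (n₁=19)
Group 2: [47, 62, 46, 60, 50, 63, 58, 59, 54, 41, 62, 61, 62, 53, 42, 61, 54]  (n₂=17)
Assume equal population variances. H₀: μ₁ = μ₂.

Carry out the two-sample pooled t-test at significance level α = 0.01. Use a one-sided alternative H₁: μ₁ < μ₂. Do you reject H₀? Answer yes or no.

reject H₀: yes

x̄₁=28.368, s₁=6.388, n₁=19
x̄₂=55.000, s₂=7.391, n₂=17
s_p² = [18·6.388² + 16·7.391²]/34 = 47.3065
SE = √(s_p²·(1/19+1/17)) = 2.2962
t = (28.368−55.000)/2.2962 = -11.5981
df = 34
p-value (one-sided, H₁ less) = 0.00000
At α=0.01: p < α → reject H₀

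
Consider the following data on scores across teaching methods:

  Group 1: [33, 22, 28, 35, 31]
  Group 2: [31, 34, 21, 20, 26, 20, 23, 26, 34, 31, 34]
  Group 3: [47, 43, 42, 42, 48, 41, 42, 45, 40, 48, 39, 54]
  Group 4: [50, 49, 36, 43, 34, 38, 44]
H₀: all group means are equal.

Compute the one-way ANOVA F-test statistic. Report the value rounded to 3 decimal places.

test statistic = 24.826

Group means [29.80, 27.27, 44.25, 42.00], grand mean 36.400
SSB = Σnᵢ(x̄ᵢ−x̄)² = 2093.168; SSW = ΣΣ(x−x̄ᵢ)² = 871.232
MSB = 2093.168/3 = 697.7227; MSW = 871.232/31 = 28.1043
F = MSB/MSW = 24.8262
df = (3, 31)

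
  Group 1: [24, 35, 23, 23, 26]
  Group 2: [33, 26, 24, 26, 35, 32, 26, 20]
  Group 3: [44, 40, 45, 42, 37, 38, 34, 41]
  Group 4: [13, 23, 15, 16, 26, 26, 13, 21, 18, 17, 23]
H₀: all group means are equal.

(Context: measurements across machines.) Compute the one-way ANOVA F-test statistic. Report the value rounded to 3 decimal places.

test statistic = 31.036

Group means [26.20, 27.75, 40.12, 19.18], grand mean 27.656
SSB = Σnᵢ(x̄ᵢ−x̄)² = 2044.407; SSW = ΣΣ(x−x̄ᵢ)² = 614.811
MSB = 2044.407/3 = 681.4691; MSW = 614.811/28 = 21.9575
F = MSB/MSW = 31.0358
df = (3, 28)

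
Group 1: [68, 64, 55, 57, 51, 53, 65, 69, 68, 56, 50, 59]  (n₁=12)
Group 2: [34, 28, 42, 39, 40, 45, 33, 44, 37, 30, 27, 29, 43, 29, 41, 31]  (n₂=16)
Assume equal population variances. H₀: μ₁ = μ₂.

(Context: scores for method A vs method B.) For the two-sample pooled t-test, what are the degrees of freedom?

degrees of freedom = 26

df = n₁ + n₂ − 2 = 12 + 16 − 2 = 26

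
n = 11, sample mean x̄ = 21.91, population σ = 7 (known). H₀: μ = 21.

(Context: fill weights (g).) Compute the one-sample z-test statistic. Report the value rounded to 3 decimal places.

test statistic = 0.431

SE = σ/√n = 7/√11 = 2.1106
z = (x̄−μ₀)/SE = (21.91−21)/2.1106 = 0.4312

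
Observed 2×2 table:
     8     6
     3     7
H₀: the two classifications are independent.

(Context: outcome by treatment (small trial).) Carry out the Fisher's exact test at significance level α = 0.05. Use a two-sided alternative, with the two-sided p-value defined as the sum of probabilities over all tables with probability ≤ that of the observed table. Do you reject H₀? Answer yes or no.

reject H₀: no

Margins: r₁=14, r₂=10, c₁=11, c₂=13, n=24
p_obs = C(14,8)·C(10,3)/C(24,11); sum pmf over tables with pmf ≤ p_obs
p-value (two-sided) = 0.23967
At α=0.05: p ≥ α → fail to reject H₀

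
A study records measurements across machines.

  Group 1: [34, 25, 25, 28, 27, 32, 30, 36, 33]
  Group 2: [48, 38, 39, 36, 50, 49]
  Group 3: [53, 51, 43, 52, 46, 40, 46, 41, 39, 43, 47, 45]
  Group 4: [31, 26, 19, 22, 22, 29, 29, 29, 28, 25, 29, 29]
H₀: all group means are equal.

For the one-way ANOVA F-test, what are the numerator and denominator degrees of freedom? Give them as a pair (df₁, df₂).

degrees of freedom = [3, 35]

k = 4 groups, N = 39 total
df = (k−1, N−k) = (4−1, 39−4) = (3, 35)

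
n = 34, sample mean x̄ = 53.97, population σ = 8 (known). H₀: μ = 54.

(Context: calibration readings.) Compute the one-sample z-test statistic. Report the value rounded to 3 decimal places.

SE = σ/√n = 8/√34 = 1.3720
z = (x̄−μ₀)/SE = (53.97−54)/1.3720 = -0.0219

test statistic = -0.022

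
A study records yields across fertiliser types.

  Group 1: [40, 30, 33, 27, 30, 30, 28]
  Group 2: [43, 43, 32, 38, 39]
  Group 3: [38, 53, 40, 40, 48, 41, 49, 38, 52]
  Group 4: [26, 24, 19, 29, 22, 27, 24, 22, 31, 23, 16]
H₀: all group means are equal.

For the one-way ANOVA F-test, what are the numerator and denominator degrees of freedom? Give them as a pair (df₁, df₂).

k = 4 groups, N = 32 total
df = (k−1, N−k) = (4−1, 32−4) = (3, 28)

degrees of freedom = [3, 28]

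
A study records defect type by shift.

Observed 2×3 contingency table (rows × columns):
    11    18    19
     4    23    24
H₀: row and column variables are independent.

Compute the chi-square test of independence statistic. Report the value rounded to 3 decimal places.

Row totals [48, 51], col totals [15, 41, 43], n=99
χ² = (11−7.27)²/7.27 + (18−19.88)²/19.88 + (19−20.85)²/20.85 + (4−7.73)²/7.73 + (23−21.12)²/21.12 + (24−22.15)²/22.15 = 4.3709
df = 2

test statistic = 4.371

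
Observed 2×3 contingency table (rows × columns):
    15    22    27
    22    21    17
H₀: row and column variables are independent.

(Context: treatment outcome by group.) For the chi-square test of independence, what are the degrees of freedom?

degrees of freedom = 2

df = (r−1)(c−1) = (2−1)·(3−1) = 2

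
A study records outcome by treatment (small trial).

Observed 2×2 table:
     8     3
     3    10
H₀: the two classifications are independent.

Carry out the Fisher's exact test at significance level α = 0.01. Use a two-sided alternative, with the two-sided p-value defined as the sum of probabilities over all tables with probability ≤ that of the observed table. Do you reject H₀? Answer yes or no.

reject H₀: no

Margins: r₁=11, r₂=13, c₁=11, c₂=13, n=24
p_obs = C(11,8)·C(13,3)/C(24,11); sum pmf over tables with pmf ≤ p_obs
p-value (two-sided) = 0.03773
At α=0.01: p ≥ α → fail to reject H₀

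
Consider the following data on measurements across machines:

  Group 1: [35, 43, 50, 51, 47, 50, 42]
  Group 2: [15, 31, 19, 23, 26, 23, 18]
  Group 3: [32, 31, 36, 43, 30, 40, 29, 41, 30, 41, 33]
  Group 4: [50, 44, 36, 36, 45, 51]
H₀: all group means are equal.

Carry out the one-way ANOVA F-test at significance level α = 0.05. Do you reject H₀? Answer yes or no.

Group means [45.43, 22.14, 35.09, 43.67], grand mean 36.161
SSB = Σnᵢ(x̄ᵢ−x̄)² = 2327.380; SSW = ΣΣ(x−x̄ᵢ)² = 864.814
MSB = 2327.380/3 = 775.7932; MSW = 864.814/27 = 32.0301
F = MSB/MSW = 24.2207
df = (3, 27)
p-value (upper-tail) = 0.00000
At α=0.05: p < α → reject H₀

reject H₀: yes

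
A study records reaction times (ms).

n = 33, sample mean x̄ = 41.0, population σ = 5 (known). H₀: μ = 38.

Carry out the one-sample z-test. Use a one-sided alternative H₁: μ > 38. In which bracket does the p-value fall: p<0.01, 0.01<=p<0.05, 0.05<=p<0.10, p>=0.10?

p-value bracket: p<0.01

SE = σ/√n = 5/√33 = 0.8704
z = (x̄−μ₀)/SE = (41.0−38)/0.8704 = 3.4467
p-value (one-sided, H₁ greater) = 0.00028
→ bracket: p<0.01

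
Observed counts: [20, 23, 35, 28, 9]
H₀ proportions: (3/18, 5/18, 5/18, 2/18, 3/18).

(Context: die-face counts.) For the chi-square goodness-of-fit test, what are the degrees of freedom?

degrees of freedom = 4

df = k − 1 = 5 − 1 = 4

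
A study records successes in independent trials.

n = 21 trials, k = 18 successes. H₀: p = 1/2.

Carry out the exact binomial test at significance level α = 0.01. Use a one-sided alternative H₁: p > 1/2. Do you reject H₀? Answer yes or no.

Exact binomial: n=21, k=18, p₀=1/2=0.5000
P(X≥18) from Σ C(n,i)·p₀^i·(1−p₀)^(n−i)
p-value (one-sided, H₁ greater) = 0.00074
At α=0.01: p < α → reject H₀

reject H₀: yes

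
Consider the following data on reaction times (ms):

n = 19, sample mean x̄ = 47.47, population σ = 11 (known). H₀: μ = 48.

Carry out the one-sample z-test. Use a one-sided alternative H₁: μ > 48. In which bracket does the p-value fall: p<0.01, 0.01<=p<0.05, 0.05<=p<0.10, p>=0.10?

SE = σ/√n = 11/√19 = 2.5236
z = (x̄−μ₀)/SE = (47.47−48)/2.5236 = -0.2100
p-value (one-sided, H₁ greater) = 0.58317
→ bracket: p>=0.10

p-value bracket: p>=0.10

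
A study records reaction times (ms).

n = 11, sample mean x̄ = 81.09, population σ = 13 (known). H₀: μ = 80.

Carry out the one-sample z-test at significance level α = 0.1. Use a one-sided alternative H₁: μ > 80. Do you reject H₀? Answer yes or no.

reject H₀: no

SE = σ/√n = 13/√11 = 3.9196
z = (x̄−μ₀)/SE = (81.09−80)/3.9196 = 0.2781
p-value (one-sided, H₁ greater) = 0.39047
At α=0.1: p ≥ α → fail to reject H₀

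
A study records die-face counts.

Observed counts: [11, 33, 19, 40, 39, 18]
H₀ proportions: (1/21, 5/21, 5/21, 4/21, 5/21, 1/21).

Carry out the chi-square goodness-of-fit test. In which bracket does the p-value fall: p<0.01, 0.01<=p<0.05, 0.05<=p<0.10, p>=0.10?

n = 160; E_i = n·p_i = [7.62, 38.10, 38.10, 30.48, 38.10, 7.62]
χ² = (11−7.62)²/7.62 + (33−38.10)²/38.10 + (19−38.10)²/38.10 + (40−30.48)²/30.48 + (39−38.10)²/38.10 + (18−7.62)²/7.62 = 28.8950
df = 5
p-value (upper-tail) = 0.00002
→ bracket: p<0.01

p-value bracket: p<0.01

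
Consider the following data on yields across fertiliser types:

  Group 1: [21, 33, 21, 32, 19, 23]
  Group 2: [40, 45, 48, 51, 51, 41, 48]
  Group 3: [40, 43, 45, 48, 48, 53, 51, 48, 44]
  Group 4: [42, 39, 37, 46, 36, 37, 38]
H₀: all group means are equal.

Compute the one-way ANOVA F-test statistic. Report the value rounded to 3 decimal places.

test statistic = 33.518

Group means [24.83, 46.29, 46.67, 39.29], grand mean 40.276
SSB = Σnᵢ(x̄ᵢ−x̄)² = 2058.103; SSW = ΣΣ(x−x̄ᵢ)² = 511.690
MSB = 2058.103/3 = 686.0342; MSW = 511.690/25 = 20.4676
F = MSB/MSW = 33.5180
df = (3, 25)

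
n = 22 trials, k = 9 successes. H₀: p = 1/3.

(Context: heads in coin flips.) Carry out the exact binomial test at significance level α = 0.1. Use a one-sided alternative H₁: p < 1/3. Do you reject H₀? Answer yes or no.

Exact binomial: n=22, k=9, p₀=1/3=0.3333
P(X≤9) from Σ C(n,i)·p₀^i·(1−p₀)^(n−i)
p-value (one-sided, H₁ less) = 0.83685
At α=0.1: p ≥ α → fail to reject H₀

reject H₀: no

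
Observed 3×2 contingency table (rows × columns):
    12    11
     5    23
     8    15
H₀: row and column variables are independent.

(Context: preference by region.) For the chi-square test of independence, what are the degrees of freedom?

degrees of freedom = 2

df = (r−1)(c−1) = (3−1)·(2−1) = 2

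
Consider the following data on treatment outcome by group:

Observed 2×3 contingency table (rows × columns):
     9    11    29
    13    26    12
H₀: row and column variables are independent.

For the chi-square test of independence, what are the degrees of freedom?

df = (r−1)(c−1) = (2−1)·(3−1) = 2

degrees of freedom = 2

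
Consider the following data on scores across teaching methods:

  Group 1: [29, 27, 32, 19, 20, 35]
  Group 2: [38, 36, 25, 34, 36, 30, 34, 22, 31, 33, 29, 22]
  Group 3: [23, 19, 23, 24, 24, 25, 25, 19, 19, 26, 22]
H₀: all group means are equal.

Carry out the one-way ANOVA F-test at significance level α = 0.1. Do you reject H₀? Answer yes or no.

Group means [27.00, 30.83, 22.64], grand mean 26.931
SSB = Σnᵢ(x̄ᵢ−x̄)² = 385.650; SSW = ΣΣ(x−x̄ᵢ)² = 596.212
MSB = 385.650/2 = 192.8250; MSW = 596.212/26 = 22.9312
F = MSB/MSW = 8.4088
df = (2, 26)
p-value (upper-tail) = 0.00153
At α=0.1: p < α → reject H₀

reject H₀: yes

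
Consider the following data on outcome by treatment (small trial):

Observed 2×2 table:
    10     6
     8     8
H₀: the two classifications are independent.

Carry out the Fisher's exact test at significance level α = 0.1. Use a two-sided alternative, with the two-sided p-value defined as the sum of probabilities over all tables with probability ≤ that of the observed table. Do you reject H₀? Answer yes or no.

reject H₀: no

Margins: r₁=16, r₂=16, c₁=18, c₂=14, n=32
p_obs = C(16,10)·C(16,8)/C(32,18); sum pmf over tables with pmf ≤ p_obs
p-value (two-sided) = 0.72239
At α=0.1: p ≥ α → fail to reject H₀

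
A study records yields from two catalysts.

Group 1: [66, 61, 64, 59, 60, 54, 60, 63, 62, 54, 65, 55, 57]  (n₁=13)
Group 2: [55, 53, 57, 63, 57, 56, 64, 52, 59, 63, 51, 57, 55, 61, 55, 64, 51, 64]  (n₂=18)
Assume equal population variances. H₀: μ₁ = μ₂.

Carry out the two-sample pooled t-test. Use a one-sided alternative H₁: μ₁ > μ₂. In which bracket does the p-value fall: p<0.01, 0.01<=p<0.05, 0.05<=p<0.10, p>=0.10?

p-value bracket: 0.05<=p<0.10

x̄₁=60.000, s₁=4.062, n₁=13
x̄₂=57.611, s₂=4.591, n₂=18
s_p² = [12·4.062² + 17·4.591²]/29 = 19.1820
SE = √(s_p²·(1/13+1/18)) = 1.5941
t = (60.000−57.611)/1.5941 = 1.4986
df = 29
p-value (one-sided, H₁ greater) = 0.07240
→ bracket: 0.05<=p<0.10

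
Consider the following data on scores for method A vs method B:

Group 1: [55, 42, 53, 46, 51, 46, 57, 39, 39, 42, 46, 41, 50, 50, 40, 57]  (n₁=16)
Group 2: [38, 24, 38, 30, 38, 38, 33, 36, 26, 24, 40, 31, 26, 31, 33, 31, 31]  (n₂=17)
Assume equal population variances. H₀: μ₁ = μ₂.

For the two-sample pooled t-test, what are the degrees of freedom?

degrees of freedom = 31

df = n₁ + n₂ − 2 = 16 + 17 − 2 = 31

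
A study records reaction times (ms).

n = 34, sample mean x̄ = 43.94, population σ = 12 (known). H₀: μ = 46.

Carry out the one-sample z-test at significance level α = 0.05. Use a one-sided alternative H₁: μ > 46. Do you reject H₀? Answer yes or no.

reject H₀: no

SE = σ/√n = 12/√34 = 2.0580
z = (x̄−μ₀)/SE = (43.94−46)/2.0580 = -1.0010
p-value (one-sided, H₁ greater) = 0.84158
At α=0.05: p ≥ α → fail to reject H₀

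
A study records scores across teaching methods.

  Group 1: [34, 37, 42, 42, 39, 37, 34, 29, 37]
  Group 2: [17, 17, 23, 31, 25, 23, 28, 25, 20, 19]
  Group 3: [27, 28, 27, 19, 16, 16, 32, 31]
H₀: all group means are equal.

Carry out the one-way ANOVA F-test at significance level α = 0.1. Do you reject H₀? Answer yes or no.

reject H₀: yes

Group means [36.78, 22.80, 24.50], grand mean 27.963
SSB = Σnᵢ(x̄ᵢ−x̄)² = 1061.807; SSW = ΣΣ(x−x̄ᵢ)² = 627.156
MSB = 1061.807/2 = 530.9037; MSW = 627.156/24 = 26.1315
F = MSB/MSW = 20.3166
df = (2, 24)
p-value (upper-tail) = 0.00001
At α=0.1: p < α → reject H₀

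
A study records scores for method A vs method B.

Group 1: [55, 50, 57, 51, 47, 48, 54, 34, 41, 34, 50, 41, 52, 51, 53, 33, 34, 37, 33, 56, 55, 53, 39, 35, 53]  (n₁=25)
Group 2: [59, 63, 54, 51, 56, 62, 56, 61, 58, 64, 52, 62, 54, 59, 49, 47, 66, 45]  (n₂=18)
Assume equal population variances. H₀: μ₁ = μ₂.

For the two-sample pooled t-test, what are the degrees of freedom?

df = n₁ + n₂ − 2 = 25 + 18 − 2 = 41

degrees of freedom = 41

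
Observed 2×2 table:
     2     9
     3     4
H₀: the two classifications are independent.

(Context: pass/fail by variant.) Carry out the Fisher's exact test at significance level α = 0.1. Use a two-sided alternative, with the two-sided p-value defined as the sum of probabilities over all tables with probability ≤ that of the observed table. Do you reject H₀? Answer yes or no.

reject H₀: no

Margins: r₁=11, r₂=7, c₁=5, c₂=13, n=18
p_obs = C(11,2)·C(7,3)/C(18,5); sum pmf over tables with pmf ≤ p_obs
p-value (two-sided) = 0.32598
At α=0.1: p ≥ α → fail to reject H₀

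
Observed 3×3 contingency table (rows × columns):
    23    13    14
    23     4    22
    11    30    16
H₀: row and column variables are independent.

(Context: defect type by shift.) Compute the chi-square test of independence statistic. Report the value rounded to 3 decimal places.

test statistic = 27.889

Row totals [50, 49, 57], col totals [57, 47, 52], n=156
χ² = (23−18.27)²/18.27 + (13−15.06)²/15.06 + (14−16.67)²/16.67 + (23−17.90)²/17.90 + (4−14.76)²/14.76 + (22−16.33)²/16.33 + (11−20.83)²/20.83 + (30−17.17)²/17.17 + (16−19.00)²/19.00 = 27.8888
df = 4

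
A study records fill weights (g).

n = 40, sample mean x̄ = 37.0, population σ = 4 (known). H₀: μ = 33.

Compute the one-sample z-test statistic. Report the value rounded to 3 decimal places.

test statistic = 6.325

SE = σ/√n = 4/√40 = 0.6325
z = (x̄−μ₀)/SE = (37.0−33)/0.6325 = 6.3246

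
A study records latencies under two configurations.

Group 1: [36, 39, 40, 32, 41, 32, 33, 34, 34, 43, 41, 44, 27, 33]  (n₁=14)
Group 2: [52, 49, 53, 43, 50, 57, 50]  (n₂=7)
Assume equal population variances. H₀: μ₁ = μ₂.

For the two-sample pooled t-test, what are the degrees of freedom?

df = n₁ + n₂ − 2 = 14 + 7 − 2 = 19

degrees of freedom = 19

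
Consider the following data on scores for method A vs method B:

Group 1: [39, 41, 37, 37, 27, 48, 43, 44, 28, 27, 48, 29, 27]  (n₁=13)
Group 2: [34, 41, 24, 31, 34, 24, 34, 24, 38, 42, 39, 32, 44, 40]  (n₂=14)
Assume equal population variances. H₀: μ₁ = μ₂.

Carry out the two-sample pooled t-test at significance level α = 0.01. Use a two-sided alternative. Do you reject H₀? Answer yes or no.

x̄₁=36.538, s₁=8.110, n₁=13
x̄₂=34.357, s₂=6.801, n₂=14
s_p² = [12·8.110² + 13·6.801²]/25 = 55.6178
SE = √(s_p²·(1/13+1/14)) = 2.8725
t = (36.538−34.357)/2.8725 = 0.7594
df = 25
p-value (two-sided) = 0.45472
At α=0.01: p ≥ α → fail to reject H₀

reject H₀: no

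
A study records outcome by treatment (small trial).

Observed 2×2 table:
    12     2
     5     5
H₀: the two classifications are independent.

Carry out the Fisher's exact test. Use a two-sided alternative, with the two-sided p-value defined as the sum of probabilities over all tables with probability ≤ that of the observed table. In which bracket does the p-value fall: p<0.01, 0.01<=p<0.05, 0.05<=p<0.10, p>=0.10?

p-value bracket: 0.05<=p<0.10

Margins: r₁=14, r₂=10, c₁=17, c₂=7, n=24
p_obs = C(14,12)·C(10,5)/C(24,17); sum pmf over tables with pmf ≤ p_obs
p-value (two-sided) = 0.08501
→ bracket: 0.05<=p<0.10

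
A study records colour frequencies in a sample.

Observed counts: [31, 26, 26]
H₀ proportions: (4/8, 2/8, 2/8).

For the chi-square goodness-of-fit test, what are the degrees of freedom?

df = k − 1 = 3 − 1 = 2

degrees of freedom = 2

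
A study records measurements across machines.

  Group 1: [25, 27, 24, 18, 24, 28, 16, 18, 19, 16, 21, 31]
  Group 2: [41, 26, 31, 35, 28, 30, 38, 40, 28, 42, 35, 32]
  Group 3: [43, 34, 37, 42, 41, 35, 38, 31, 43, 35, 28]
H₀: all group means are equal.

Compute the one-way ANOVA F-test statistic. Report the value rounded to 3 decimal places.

Group means [22.25, 33.83, 37.00], grand mean 30.857
SSB = Σnᵢ(x̄ᵢ−x̄)² = 1410.369; SSW = ΣΣ(x−x̄ᵢ)² = 851.917
MSB = 1410.369/2 = 705.1845; MSW = 851.917/32 = 26.6224
F = MSB/MSW = 26.4884
df = (2, 32)

test statistic = 26.488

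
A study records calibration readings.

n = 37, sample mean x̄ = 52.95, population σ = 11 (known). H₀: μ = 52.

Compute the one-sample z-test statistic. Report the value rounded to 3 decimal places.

test statistic = 0.525

SE = σ/√n = 11/√37 = 1.8084
z = (x̄−μ₀)/SE = (52.95−52)/1.8084 = 0.5253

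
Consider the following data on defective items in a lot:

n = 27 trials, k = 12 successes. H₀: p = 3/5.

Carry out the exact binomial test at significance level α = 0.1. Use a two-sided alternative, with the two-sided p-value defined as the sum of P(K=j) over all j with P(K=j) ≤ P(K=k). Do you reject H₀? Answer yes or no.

Exact binomial: n=27, k=12, p₀=3/5=0.6000
P(X=j) = C(n,j)·p₀^j·(1−p₀)^(n−j); p = Σ P(X=j) over j with P(X=j) ≤ P(X=12)
p-value (two-sided) = 0.11642
At α=0.1: p ≥ α → fail to reject H₀

reject H₀: no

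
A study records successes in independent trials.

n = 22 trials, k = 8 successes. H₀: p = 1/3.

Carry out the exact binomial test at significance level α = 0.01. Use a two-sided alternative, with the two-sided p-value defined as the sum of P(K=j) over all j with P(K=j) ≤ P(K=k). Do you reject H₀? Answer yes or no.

reject H₀: no

Exact binomial: n=22, k=8, p₀=1/3=0.3333
P(X=j) = C(n,j)·p₀^j·(1−p₀)^(n−j); p = Σ P(X=j) over j with P(X=j) ≤ P(X=8)
p-value (two-sided) = 0.82192
At α=0.01: p ≥ α → fail to reject H₀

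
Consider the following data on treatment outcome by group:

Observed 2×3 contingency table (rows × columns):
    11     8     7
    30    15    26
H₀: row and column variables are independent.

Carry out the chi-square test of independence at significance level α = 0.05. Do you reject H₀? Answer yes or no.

reject H₀: no

Row totals [26, 71], col totals [41, 23, 33], n=97
χ² = (11−10.99)²/10.99 + (8−6.16)²/6.16 + (7−8.85)²/8.85 + (30−30.01)²/30.01 + (15−16.84)²/16.84 + (26−24.15)²/24.15 = 1.2722
df = 2
p-value (upper-tail) = 0.52935
At α=0.05: p ≥ α → fail to reject H₀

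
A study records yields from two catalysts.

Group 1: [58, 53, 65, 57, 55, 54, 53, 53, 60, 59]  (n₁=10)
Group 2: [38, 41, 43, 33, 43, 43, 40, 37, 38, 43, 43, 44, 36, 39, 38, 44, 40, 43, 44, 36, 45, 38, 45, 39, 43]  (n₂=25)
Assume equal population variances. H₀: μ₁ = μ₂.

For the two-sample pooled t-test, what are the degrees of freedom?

degrees of freedom = 33

df = n₁ + n₂ − 2 = 10 + 25 − 2 = 33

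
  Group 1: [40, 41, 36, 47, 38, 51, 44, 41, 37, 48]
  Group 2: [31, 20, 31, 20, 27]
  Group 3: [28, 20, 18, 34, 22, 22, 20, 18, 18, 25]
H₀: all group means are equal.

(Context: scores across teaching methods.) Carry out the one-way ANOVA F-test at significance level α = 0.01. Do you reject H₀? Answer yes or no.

Group means [42.30, 25.80, 22.50], grand mean 31.080
SSB = Σnᵢ(x̄ᵢ−x̄)² = 2134.440; SSW = ΣΣ(x−x̄ᵢ)² = 593.400
MSB = 2134.440/2 = 1067.2200; MSW = 593.400/22 = 26.9727
F = MSB/MSW = 39.5666
df = (2, 22)
p-value (upper-tail) = 0.00000
At α=0.01: p < α → reject H₀

reject H₀: yes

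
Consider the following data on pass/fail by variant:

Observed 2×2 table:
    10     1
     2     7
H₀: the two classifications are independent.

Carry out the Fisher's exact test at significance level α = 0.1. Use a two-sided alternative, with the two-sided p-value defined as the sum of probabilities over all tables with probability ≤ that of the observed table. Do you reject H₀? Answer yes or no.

reject H₀: yes

Margins: r₁=11, r₂=9, c₁=12, c₂=8, n=20
p_obs = C(11,10)·C(9,2)/C(20,12); sum pmf over tables with pmf ≤ p_obs
p-value (two-sided) = 0.00452
At α=0.1: p < α → reject H₀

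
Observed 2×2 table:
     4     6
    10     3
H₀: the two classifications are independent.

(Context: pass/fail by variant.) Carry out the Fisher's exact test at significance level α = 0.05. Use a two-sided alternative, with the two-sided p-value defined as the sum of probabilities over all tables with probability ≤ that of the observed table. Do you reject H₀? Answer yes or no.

Margins: r₁=10, r₂=13, c₁=14, c₂=9, n=23
p_obs = C(10,4)·C(13,10)/C(23,14); sum pmf over tables with pmf ≤ p_obs
p-value (two-sided) = 0.10230
At α=0.05: p ≥ α → fail to reject H₀

reject H₀: no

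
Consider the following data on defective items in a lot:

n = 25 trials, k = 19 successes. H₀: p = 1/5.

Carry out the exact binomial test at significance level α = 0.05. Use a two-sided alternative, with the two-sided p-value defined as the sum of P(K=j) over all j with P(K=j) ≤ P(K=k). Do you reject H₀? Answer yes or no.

reject H₀: yes

Exact binomial: n=25, k=19, p₀=1/5=0.2000
P(X=j) = C(n,j)·p₀^j·(1−p₀)^(n−j); p = Σ P(X=j) over j with P(X=j) ≤ P(X=19)
p-value (two-sided) = 0.00000
At α=0.05: p < α → reject H₀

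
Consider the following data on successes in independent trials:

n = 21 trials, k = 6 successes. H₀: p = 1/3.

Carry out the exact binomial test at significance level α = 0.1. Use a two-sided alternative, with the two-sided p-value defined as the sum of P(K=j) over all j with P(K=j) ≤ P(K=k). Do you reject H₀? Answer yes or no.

reject H₀: no

Exact binomial: n=21, k=6, p₀=1/3=0.3333
P(X=j) = C(n,j)·p₀^j·(1−p₀)^(n−j); p = Σ P(X=j) over j with P(X=j) ≤ P(X=6)
p-value (two-sided) = 0.81787
At α=0.1: p ≥ α → fail to reject H₀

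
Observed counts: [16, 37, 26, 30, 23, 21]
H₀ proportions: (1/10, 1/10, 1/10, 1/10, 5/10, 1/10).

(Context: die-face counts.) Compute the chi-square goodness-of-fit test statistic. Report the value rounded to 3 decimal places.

test statistic = 91.954

n = 153; E_i = n·p_i = [15.30, 15.30, 15.30, 15.30, 76.50, 15.30]
χ² = (16−15.30)²/15.30 + (37−15.30)²/15.30 + (26−15.30)²/15.30 + (30−15.30)²/15.30 + (23−76.50)²/76.50 + (21−15.30)²/15.30 = 91.9542
df = 5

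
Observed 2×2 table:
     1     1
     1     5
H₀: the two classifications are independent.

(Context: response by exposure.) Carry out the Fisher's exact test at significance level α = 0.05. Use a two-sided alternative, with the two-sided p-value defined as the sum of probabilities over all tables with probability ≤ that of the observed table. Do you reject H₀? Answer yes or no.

reject H₀: no

Margins: r₁=2, r₂=6, c₁=2, c₂=6, n=8
p_obs = C(2,1)·C(6,1)/C(8,2); sum pmf over tables with pmf ≤ p_obs
p-value (two-sided) = 0.46429
At α=0.05: p ≥ α → fail to reject H₀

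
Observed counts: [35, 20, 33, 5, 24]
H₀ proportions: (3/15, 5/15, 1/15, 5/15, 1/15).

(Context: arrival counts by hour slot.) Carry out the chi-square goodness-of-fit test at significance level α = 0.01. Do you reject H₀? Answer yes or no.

reject H₀: yes

n = 117; E_i = n·p_i = [23.40, 39.00, 7.80, 39.00, 7.80]
χ² = (35−23.40)²/23.40 + (20−39.00)²/39.00 + (33−7.80)²/7.80 + (5−39.00)²/39.00 + (24−7.80)²/7.80 = 159.7094
df = 4
p-value (upper-tail) = 0.00000
At α=0.01: p < α → reject H₀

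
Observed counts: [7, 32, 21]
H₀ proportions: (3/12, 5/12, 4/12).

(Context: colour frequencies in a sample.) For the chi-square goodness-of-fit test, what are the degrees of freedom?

df = k − 1 = 3 − 1 = 2

degrees of freedom = 2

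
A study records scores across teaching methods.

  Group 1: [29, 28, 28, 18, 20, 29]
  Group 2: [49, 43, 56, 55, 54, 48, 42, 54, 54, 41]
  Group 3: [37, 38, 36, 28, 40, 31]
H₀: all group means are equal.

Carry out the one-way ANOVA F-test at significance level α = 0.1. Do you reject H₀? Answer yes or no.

Group means [25.33, 49.60, 35.00], grand mean 39.000
SSB = Σnᵢ(x̄ᵢ−x̄)² = 2340.267; SSW = ΣΣ(x−x̄ᵢ)² = 533.733
MSB = 2340.267/2 = 1170.1333; MSW = 533.733/19 = 28.0912
F = MSB/MSW = 41.6548
df = (2, 19)
p-value (upper-tail) = 0.00000
At α=0.1: p < α → reject H₀

reject H₀: yes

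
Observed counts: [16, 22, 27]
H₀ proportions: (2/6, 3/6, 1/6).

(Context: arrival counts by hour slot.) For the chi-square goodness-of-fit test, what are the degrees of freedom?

degrees of freedom = 2

df = k − 1 = 3 − 1 = 2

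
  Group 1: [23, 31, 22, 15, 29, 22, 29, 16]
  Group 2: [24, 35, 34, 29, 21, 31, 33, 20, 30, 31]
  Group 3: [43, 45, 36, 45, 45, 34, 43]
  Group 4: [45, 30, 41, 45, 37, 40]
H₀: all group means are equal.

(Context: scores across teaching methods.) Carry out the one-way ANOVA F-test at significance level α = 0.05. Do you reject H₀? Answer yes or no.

Group means [23.38, 28.80, 41.57, 39.67], grand mean 32.387
SSB = Σnᵢ(x̄ᵢ−x̄)² = 1686.832; SSW = ΣΣ(x−x̄ᵢ)² = 792.523
MSB = 1686.832/3 = 562.2774; MSW = 792.523/27 = 29.3527
F = MSB/MSW = 19.1559
df = (3, 27)
p-value (upper-tail) = 0.00000
At α=0.05: p < α → reject H₀

reject H₀: yes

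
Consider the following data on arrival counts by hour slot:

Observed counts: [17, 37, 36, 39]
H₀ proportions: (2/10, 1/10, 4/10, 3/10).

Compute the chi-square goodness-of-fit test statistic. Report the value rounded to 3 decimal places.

n = 129; E_i = n·p_i = [25.80, 12.90, 51.60, 38.70]
χ² = (17−25.80)²/25.80 + (37−12.90)²/12.90 + (36−51.60)²/51.60 + (39−38.70)²/38.70 = 52.7442
df = 3

test statistic = 52.744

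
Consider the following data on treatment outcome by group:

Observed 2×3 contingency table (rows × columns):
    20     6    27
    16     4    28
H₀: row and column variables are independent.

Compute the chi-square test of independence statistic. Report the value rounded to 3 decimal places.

Row totals [53, 48], col totals [36, 10, 55], n=101
χ² = (20−18.89)²/18.89 + (6−5.25)²/5.25 + (27−28.86)²/28.86 + (16−17.11)²/17.11 + (4−4.75)²/4.75 + (28−26.14)²/26.14 = 0.6166
df = 2

test statistic = 0.617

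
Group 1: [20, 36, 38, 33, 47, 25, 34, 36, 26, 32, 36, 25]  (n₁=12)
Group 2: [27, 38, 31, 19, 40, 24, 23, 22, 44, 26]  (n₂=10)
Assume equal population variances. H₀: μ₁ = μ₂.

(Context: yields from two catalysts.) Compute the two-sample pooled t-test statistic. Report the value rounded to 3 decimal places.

test statistic = 0.869

x̄₁=32.333, s₁=7.328, n₁=12
x̄₂=29.400, s₂=8.514, n₂=10
s_p² = [11·7.328² + 9·8.514²]/20 = 62.1533
SE = √(s_p²·(1/12+1/10)) = 3.3756
t = (32.333−29.400)/3.3756 = 0.8690
df = 20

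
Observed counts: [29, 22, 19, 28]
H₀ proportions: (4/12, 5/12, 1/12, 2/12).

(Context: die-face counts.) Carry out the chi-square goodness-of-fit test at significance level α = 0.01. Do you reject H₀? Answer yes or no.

reject H₀: yes

n = 98; E_i = n·p_i = [32.67, 40.83, 8.17, 16.33]
χ² = (29−32.67)²/32.67 + (22−40.83)²/40.83 + (19−8.17)²/8.17 + (28−16.33)²/16.33 = 31.8020
df = 3
p-value (upper-tail) = 0.00000
At α=0.01: p < α → reject H₀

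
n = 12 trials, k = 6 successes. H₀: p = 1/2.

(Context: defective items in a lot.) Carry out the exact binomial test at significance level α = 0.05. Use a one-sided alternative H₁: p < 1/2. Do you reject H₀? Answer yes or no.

reject H₀: no

Exact binomial: n=12, k=6, p₀=1/2=0.5000
P(X≤6) from Σ C(n,i)·p₀^i·(1−p₀)^(n−i)
p-value (one-sided, H₁ less) = 0.61279
At α=0.05: p ≥ α → fail to reject H₀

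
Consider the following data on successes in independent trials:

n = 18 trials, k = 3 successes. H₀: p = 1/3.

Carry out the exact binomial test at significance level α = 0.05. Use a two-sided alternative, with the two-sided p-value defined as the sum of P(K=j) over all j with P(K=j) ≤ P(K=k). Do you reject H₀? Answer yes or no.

Exact binomial: n=18, k=3, p₀=1/3=0.3333
P(X=j) = C(n,j)·p₀^j·(1−p₀)^(n−j); p = Σ P(X=j) over j with P(X=j) ≤ P(X=3)
p-value (two-sided) = 0.20927
At α=0.05: p ≥ α → fail to reject H₀

reject H₀: no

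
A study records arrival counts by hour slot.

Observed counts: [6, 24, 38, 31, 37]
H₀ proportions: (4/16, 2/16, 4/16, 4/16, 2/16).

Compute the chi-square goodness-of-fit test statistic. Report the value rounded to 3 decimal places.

test statistic = 50.206

n = 136; E_i = n·p_i = [34.00, 17.00, 34.00, 34.00, 17.00]
χ² = (6−34.00)²/34.00 + (24−17.00)²/17.00 + (38−34.00)²/34.00 + (31−34.00)²/34.00 + (37−17.00)²/17.00 = 50.2059
df = 4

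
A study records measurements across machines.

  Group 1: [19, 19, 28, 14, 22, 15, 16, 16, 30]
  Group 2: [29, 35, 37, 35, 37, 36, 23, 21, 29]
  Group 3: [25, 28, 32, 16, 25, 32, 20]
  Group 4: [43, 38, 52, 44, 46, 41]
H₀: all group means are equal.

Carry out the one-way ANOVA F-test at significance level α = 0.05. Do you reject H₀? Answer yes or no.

Group means [19.89, 31.33, 25.43, 44.00], grand mean 29.129
SSB = Σnᵢ(x̄ᵢ−x̄)² = 2234.881; SSW = ΣΣ(x−x̄ᵢ)² = 888.603
MSB = 2234.881/3 = 744.9602; MSW = 888.603/27 = 32.9112
F = MSB/MSW = 22.6354
df = (3, 27)
p-value (upper-tail) = 0.00000
At α=0.05: p < α → reject H₀

reject H₀: yes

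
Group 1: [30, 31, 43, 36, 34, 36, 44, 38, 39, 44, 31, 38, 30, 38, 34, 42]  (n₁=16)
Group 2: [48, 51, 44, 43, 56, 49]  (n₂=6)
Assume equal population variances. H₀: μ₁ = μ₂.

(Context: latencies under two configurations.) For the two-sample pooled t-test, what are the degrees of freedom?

df = n₁ + n₂ − 2 = 16 + 6 − 2 = 20

degrees of freedom = 20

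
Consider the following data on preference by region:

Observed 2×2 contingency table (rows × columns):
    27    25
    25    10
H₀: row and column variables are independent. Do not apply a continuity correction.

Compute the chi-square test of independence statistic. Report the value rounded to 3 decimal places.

Row totals [52, 35], col totals [52, 35], n=87
χ² = (27−31.08)²/31.08 + (25−20.92)²/20.92 + (25−20.92)²/20.92 + (10−14.08)²/14.08 = 3.3100
df = 1

test statistic = 3.310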